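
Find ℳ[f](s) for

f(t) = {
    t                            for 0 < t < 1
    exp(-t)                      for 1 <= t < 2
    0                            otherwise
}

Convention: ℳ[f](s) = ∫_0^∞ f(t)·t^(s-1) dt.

((s + 1)*uppergamma(s, 1) - (s + 1)*uppergamma(s, 2) + 1)/(s + 1)
  Re(s) > -1

the 2 pieces separated at 1 each add one integral
on [0, 1): add ∫ t·t^(s-1) dt
∫ exp(-t)·t^(s-1) over [1, 2)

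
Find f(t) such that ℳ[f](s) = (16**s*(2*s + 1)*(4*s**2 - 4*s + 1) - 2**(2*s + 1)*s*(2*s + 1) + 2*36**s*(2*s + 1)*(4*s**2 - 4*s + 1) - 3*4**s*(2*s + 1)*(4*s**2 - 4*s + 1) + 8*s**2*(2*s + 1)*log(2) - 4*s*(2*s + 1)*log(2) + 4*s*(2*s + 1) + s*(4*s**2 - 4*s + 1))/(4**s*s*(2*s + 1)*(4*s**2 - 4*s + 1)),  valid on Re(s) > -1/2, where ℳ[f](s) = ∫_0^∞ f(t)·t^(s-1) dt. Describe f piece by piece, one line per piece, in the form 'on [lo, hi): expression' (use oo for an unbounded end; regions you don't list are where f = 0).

remove the power substitution first: t on [0, 1/2); log(t)/t on [1/2, 1); 3 on [1, 2); …
split f at 1/4, 1, 4: ℳ[f](s) collects 4 kernel integrals
segment [0, 1/4) carries sqrt(t); integrate it
over [1/4, 1), the kernel integral of log(sqrt(t))/sqrt(t) enters the sum
∫ 3·t^(s-1) over [1, 4)
[4, 9) adds the kernel integral of 2

on [0, 1/4): sqrt(t)
on [1/4, 1): log(sqrt(t))/sqrt(t)
on [1, 4): 3
on [4, 9): 2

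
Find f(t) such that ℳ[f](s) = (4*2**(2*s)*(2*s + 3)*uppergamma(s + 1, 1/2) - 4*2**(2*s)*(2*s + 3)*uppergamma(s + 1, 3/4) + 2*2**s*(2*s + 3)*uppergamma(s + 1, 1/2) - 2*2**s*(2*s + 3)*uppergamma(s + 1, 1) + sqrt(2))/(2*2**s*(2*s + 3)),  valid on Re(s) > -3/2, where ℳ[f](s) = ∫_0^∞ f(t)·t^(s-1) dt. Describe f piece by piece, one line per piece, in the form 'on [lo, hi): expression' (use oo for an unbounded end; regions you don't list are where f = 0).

invert the shared t-power to get sqrt(t) on [0, 1/2); exp(-t) on [1/2, 1); exp(-t/2) on [1, 3/2)
along the cuts 1/2, 1, ℳ[f](s) splits into 3 integrals
piece [0, 1/2): integrate t**(3/2) against the kernel
piece [1/2, 1): integrate t*exp(-t) against the kernel
[1, 3/2) adds the kernel integral of t*exp(-t/2)

on [0, 1/2): t**(3/2)
on [1/2, 1): t*exp(-t)
on [1, 3/2): t*exp(-t/2)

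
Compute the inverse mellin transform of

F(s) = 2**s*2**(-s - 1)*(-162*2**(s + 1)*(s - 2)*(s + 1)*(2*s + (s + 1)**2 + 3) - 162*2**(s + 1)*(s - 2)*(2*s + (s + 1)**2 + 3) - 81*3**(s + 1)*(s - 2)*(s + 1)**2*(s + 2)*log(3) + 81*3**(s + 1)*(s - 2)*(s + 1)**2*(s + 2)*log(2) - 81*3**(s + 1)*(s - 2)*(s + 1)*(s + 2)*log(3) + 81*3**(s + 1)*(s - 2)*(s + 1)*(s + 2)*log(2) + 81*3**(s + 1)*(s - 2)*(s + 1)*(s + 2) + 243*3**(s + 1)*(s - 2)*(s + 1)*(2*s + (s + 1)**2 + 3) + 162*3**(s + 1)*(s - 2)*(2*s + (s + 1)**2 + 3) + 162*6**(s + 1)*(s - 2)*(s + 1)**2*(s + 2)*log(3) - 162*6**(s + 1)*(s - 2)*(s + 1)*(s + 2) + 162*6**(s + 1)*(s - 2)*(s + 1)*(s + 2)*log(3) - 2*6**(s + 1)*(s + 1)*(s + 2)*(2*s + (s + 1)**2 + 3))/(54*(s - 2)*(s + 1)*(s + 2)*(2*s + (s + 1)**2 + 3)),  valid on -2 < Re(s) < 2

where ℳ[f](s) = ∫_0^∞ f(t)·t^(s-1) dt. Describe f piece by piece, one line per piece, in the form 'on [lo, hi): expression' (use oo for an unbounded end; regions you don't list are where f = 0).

on [0, 2): t**2/4
on [2, 3): t*(t/2 + 3)/2
on [3, 6): t**2*log(t/2)/4
on [6, oo): 4/t**2

back out the common scale on t: t**2 on [0, 1); t*(t + 3) on [1, 3/2); t**2*log(t) on [3/2, 3); …
remove the shared t-power first: t on [0, 1); t + 3 on [1, 3/2); t*log(t) on [3/2, 3); …
the 4 pieces separated at 2, 3, 6 each add one integral
[0, 2) adds the kernel integral of t**2/4
between 2 and 3 the integrand is t*(t/2 + 3)/2·t^(s-1)
segment 3 to 6 holds t**2*log(t/2)/4; add its integral
on [6, ∞) integrate f = 4/t**2 against the kernel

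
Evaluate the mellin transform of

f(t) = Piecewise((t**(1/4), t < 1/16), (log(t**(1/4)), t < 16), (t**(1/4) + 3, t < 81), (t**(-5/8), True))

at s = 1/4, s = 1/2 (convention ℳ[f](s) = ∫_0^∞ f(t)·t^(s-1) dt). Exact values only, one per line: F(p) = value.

F(1/4) = 8*sqrt(3)/27 + 10*log(2) + 33/2
F(1/2) = 8*sqrt(3)/3 + 17*log(2)/2 + 207/4

peel off the power substitution: sqrt(t) on [0, 1/4); log(sqrt(t)) on [1/4, 4); sqrt(t) + 3 on [4, 9); …
invert the power substitution to get t on [0, 1/2); log(t) on [1/2, 2); t + 3 on [2, 3); …
f breaks at 1/16, 16, 81 into 4 integrals to sum
between 0 and 1/16 the integrand is t**(1/4)·t^(s-1)
for t in [1/16, 16): the term is ∫ log(t**(1/4))·t^(s-1)
∫ (t**(1/4) + 3)·t^(s-1) over [16, 81)
on [81, ∞) integrate f = t**(-5/8) against the kernel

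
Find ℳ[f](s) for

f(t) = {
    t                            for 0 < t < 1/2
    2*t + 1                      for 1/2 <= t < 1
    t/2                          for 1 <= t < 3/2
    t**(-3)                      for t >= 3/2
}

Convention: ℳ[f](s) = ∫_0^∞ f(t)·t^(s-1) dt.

split f at 1/2, 1, 3/2: ℳ[f](s) collects 4 kernel integrals
segment [0, 1/2) carries t; integrate it
∫ (2*t + 1)·t^(s-1) over [1/2, 1)
over [1, 3/2), the kernel integral of t/2 enters the sum
segment 3/2 to ∞ holds t**(-3); add its integral

(270*2**s*s**2 - 702*2**s*s - 324*2**s + 49*3**s*s**2 - 275*3**s*s - 162*s**2 + 378*s + 324)/(108*2**s*s*(s**2 - 2*s - 3))
  -1 < Re(s) < 3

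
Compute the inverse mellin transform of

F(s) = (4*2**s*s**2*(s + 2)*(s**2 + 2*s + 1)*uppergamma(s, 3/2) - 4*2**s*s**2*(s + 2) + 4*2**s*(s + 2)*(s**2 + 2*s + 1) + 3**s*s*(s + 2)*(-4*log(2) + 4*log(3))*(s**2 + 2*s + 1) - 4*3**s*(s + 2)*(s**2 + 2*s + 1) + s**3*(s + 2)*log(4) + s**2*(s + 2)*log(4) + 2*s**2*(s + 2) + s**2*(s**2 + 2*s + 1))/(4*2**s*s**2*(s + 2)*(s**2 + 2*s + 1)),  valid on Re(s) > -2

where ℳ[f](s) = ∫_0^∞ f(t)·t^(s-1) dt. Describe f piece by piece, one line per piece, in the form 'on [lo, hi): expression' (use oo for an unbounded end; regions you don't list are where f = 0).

cuts at 1/2, 1, 3/2: linearity sums the 4 kernel integrals
∫ over [0, 1/2) of t**2·t^(s-1) joins the sum
on [1/2, 1) integrate f = t*log(t) against the kernel
∫ log(t)·t^(s-1) over [1, 3/2)
segment [3/2, ∞) carries exp(-t); integrate it

on [0, 1/2): t**2
on [1/2, 1): t*log(t)
on [1, 3/2): log(t)
on [3/2, oo): exp(-t)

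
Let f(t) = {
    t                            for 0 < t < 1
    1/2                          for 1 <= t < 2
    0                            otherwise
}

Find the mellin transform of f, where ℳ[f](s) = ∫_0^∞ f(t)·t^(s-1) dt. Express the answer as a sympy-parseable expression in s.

(2**s*(s + 1) + s - 1)/(2*s*(s + 1))
  Re(s) > -1

cuts at 1: linearity sums the 2 kernel integrals
on [0, 1) integrate f = t against the kernel
between 1 and 2 the integrand is 1/2·t^(s-1)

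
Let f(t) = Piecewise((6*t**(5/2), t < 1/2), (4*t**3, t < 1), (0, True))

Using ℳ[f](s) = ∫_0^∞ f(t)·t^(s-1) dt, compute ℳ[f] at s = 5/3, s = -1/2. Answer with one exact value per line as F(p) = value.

F(5/3) = -3*2**(1/3)/112 + 9*2**(5/6)/200 + 6/7
F(-1/2) = 47/20 - sqrt(2)/5

summing 2 kernel integrals split by 1/2 yields ℳ[f](s)
∫ 6*t**(5/2)·t^(s-1) over [0, 1/2)
for t in [1/2, 1): the term is ∫ 4*t**3·t^(s-1)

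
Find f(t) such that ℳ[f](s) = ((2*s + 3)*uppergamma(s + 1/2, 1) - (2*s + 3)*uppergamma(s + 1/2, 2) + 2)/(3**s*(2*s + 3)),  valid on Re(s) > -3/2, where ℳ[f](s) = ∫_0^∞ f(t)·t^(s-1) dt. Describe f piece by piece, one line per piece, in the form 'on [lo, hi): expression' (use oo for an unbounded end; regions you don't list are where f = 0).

on [0, 1/3): 3*sqrt(3)*t**(3/2)
on [1/3, 2/3): sqrt(3)*sqrt(t)*exp(-3*t)

remove the common scale on t first: t**(3/2) on [0, 1); sqrt(t)*exp(-t) on [1, 2)
the shared t-power comes off first: t on [0, 1); exp(-t) on [1, 2)
along the cuts 1/3, ℳ[f](s) splits into 2 integrals
∫ over [0, 1/3) of 3*sqrt(3)*t**(3/2)·t^(s-1) joins the sum
on [1/3, 2/3): add ∫ sqrt(3)*sqrt(t)*exp(-3*t)·t^(s-1) dt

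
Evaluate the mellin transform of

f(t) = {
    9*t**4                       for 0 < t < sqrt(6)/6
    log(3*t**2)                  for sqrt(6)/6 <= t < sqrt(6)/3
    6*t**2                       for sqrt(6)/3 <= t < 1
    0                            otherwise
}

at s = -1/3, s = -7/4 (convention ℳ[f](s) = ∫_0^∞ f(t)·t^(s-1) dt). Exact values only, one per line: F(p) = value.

the power substitution comes off first: 9*t**2 on [0, 1/6); log(3*t) on [1/6, 2/3); 6*t on [2/3, 1)
strip the common scale on t: t**2 on [0, 1/2); log(t) on [1/2, 2); 2*t on [2, 3)
the 3 pieces separated at sqrt(6)/6, sqrt(6)/3 each add one integral
for t in [0, sqrt(6)/6): the term is ∫ 9*t**4·t^(s-1)
for t in [sqrt(6)/6, sqrt(6)/3): the term is ∫ log(3*t**2)·t^(s-1)
segment sqrt(6)/3 to 1 holds 6*t**2; add its integral

F(-1/3) = 3*6**(1/6)*(-748*2**(2/3) - log(2**(110*2**(2/3) + 220)) + 44*6**(5/6) + 1325)/220
F(-7/4) = 6**(7/8)*(-1836*2**(1/4) - log(2**(63*2**(1/4) + 252)) + 337 + 1764*6**(1/8))/441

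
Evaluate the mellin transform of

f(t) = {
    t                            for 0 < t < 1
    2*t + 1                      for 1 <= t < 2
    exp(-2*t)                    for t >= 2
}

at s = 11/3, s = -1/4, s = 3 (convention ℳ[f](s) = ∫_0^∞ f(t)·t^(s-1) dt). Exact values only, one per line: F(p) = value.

slice at 1, 2, transform all 3 pieces, and sum them
∫ over [0, 1) of t·t^(s-1) joins the sum
[1, 2) adds the kernel integral of (2*t + 1)
[2, ∞) adds the kernel integral of exp(-2*t)

F(11/3) = -75/154 + 2**(1/3)*uppergamma(11/3, 4)/16 + 696*2**(2/3)/77
F(-1/4) = 2**(1/4)*uppergamma(-1/4, 4) + 2*2**(3/4)/3 + 8/3
F(3) = 13*exp(-4)/4 + 121/12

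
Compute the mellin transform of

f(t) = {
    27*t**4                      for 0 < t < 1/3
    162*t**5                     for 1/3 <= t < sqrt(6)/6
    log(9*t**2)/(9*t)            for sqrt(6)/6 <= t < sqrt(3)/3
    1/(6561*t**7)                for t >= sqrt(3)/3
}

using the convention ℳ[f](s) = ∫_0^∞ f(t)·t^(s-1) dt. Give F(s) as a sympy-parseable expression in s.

2**(-s/2 - 1/2)*3**(-s - 1)*(324*2**(s/2 + 1/2)*(-s + (s + 1)**2/4)*(s/2 - 7/2)*(s/2 + 5/2) - 324*2**(s/2 + 1/2)*(-s + (s + 1)**2/4)*(s/2 - 7/2)*(s + 4) + 729*3**(s/2 + 1/2)*(-s + (s + 1)**2/4)*(s/2 - 7/2)*(s + 4) - 54*3**(s/2 + 1/2)*(s/2 - 7/2)*(s/2 + 5/2)*(s + 1)*(s + 4)*log(3) + 54*3**(s/2 + 1/2)*(s/2 - 7/2)*(s/2 + 5/2)*(s + 1)*(s + 4)*log(2) - 108*3**(s/2 + 1/2)*(s/2 - 7/2)*(s/2 + 5/2)*(s + 4)*log(2) + 108*3**(s/2 + 1/2)*(s/2 - 7/2)*(s/2 + 5/2)*(s + 4) + 108*3**(s/2 + 1/2)*(s/2 - 7/2)*(s/2 + 5/2)*(s + 4)*log(3) - 2*6**(s/2 + 1/2)*(-s + (s + 1)**2/4)*(s/2 + 5/2)*(s + 4) + 27*6**(s/2 + 1/2)*(s/2 - 7/2)*(s/2 + 5/2)*(s + 1)*(s + 4)*log(3) - 54*6**(s/2 + 1/2)*(s/2 - 7/2)*(s/2 + 5/2)*(s + 4)*log(3) - 54*6**(s/2 + 1/2)*(s/2 - 7/2)*(s/2 + 5/2)*(s + 4))/(324*(-s + (s + 1)**2/4)*(s/2 - 7/2)*(s/2 + 5/2)*(s + 4))
  -4 < Re(s) < 7

strip the shared t-power: 27*t**3 on [0, 1/3); 162*t**4 on [1/3, sqrt(6)/6); log(9*t**2)/(9*t**2) on [sqrt(6)/6, sqrt(3)/3); …
back out the common scale on t: t**3 on [0, 1); 2*t**4 on [1, sqrt(6)/2); log(t**2)/t**2 on [sqrt(6)/2, sqrt(3)); …
peel off the power substitution: t**(3/2) on [0, 1); 2*t**2 on [1, 3/2); log(t)/t on [3/2, 3); …
cuts at 1/3, sqrt(6)/6, sqrt(3)/3: linearity sums the 4 kernel integrals
between 0 and 1/3 the integrand is 27*t**4·t^(s-1)
for t in [1/3, sqrt(6)/6): the term is ∫ 162*t**5·t^(s-1)
piece [sqrt(6)/6, sqrt(3)/3): integrate log(9*t**2)/(9*t) against the kernel
on [sqrt(3)/3, ∞): add ∫ 1/(6561*t**7)·t^(s-1) dt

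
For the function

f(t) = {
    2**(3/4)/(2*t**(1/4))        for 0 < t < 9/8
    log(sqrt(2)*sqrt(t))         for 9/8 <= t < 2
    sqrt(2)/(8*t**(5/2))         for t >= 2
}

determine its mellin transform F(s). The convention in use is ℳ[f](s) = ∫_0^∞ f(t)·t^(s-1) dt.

2**(1 - 2*s)*(32*2**(4*s - 2)*(2*s - 5)*(2*s - 1)*(4*s - 1)*log(2) - 32*2**(4*s - 2)*(2*s - 5)*(4*s - 1) + 32*2**(4*s - 2)*(2*s - 5)*(4*s - 1)*log(2) - 2**(4*s - 2)*(4*s - 1)*(4*s + (2*s - 1)**2 - 1) - 24*3**(2*s - 1)*(2*s - 5)*(2*s - 1)*(4*s - 1)*log(3) + 24*3**(2*s - 1)*(2*s - 5)*(2*s - 1)*(4*s - 1)*log(2) - 24*3**(2*s - 1)*(2*s - 5)*(4*s - 1)*log(3) + 24*3**(2*s - 1)*(2*s - 5)*(4*s - 1)*log(2) + 24*3**(2*s - 1)*(2*s - 5)*(4*s - 1) + 16*3**(2*s - 1)*sqrt(6)*(2*s - 5)*(4*s + (2*s - 1)**2 - 1))/(8*2**s*(2*s - 5)*(4*s - 1)*(4*s + (2*s - 1)**2 - 1))
  1/4 < Re(s) < 5/2

invert the common scale on t to get t**(-1/4) on [0, 9/4); log(sqrt(t)) on [9/4, 4); t**(-5/2) on [4, ∞)
undo the power substitution: 1/sqrt(t) on [0, 3/2); log(t) on [3/2, 2); t**(-5) on [2, ∞)
reversing the shared t-power: sqrt(t) on [0, 3/2); t*log(t) on [3/2, 2); t**(-4) on [2, ∞)
cuts at 9/8, 2: linearity sums the 3 kernel integrals
∫ 2**(3/4)/(2*t**(1/4))·t^(s-1) over [0, 9/8)
between 9/8 and 2 the integrand is log(sqrt(2)*sqrt(t))·t^(s-1)
for t in [2, ∞): the term is ∫ sqrt(2)/(8*t**(5/2))·t^(s-1)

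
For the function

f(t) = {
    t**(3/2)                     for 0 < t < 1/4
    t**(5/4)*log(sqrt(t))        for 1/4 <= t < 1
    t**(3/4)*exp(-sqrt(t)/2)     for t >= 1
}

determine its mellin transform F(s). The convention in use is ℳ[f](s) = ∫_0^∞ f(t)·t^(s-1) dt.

back out the power substitution: t**3 on [0, 1/2); t**(5/2)*log(t) on [1/2, 1); t**(3/2)*exp(-t/2) on [1, ∞)
invert the shared t-power to get t**2 on [0, 1/2); t**(3/2)*log(t) on [1/2, 1); sqrt(t)*exp(-t/2) on [1, ∞)
undo the shared t-power: t**(3/2) on [0, 1/2); t*log(t) on [1/2, 1); exp(-t/2) on [1, ∞)
split f at 1/4, 1: ℳ[f](s) collects 3 kernel integrals
∫ t**(3/2)·t^(s-1) over [0, 1/4)
[1/4, 1) adds the kernel integral of t**(5/4)*log(sqrt(t))
∫ t**(3/4)*exp(-sqrt(t)/2)·t^(s-1) over [1, ∞)

2**(-2*s - 5/2)*(2**(2*s + 11/2)*(-2*s - 3) + 2**(4*s + 5)*(2*s + 3)*(16*s + (4*s + 3)**2 + 16)*uppergamma(2*s + 3/2, 1/2) + 16*s + 4*(2*s + 3)*(4*s + 3)*log(2) + 8*(2*s + 3)*log(2) + sqrt(2)*(16*s + (4*s + 3)**2 + 16) + 24)/((2*s + 3)*(16*s + (4*s + 3)**2 + 16))
  Re(s) > -3/2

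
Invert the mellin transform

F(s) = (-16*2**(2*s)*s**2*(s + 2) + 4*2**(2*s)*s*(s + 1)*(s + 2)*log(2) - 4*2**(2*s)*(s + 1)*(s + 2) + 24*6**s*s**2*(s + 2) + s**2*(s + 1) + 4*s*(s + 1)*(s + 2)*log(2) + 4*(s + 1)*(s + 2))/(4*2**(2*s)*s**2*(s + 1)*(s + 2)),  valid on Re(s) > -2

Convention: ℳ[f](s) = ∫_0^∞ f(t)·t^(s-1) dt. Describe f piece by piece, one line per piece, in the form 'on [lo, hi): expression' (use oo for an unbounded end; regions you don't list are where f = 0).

on [0, 1/4): 4*t**2
on [1/4, 1): log(2*t)
on [1, 3/2): 4*t

reversing the common scale on t: t**2 on [0, 1/2); log(t) on [1/2, 2); 2*t on [2, 3)
the 3 pieces separated at 1/4, 1 each add one integral
segment 0 to 1/4 holds 4*t**2; add its integral
on [1/4, 1): add ∫ log(2*t)·t^(s-1) dt
piece [1, 3/2): integrate 4*t against the kernel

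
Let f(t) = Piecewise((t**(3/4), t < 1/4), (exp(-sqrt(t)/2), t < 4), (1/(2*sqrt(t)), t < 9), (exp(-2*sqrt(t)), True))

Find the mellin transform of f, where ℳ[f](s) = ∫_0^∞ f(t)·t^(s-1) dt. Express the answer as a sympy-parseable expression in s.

reversing the power substitution: t**(3/2) on [0, 1/2); exp(-t/2) on [1/2, 2); 1/(2*t) on [2, 3); …
breakpoints 1/4, 4, 9: one integral from each of the 4 segments
on [0, 1/4): add ∫ t**(3/4)·t^(s-1) dt
for t in [1/4, 4): the term is ∫ exp(-sqrt(t)/2)·t^(s-1)
piece [4, 9): integrate 1/(2*sqrt(t)) against the kernel
over [9, ∞), the kernel integral of exp(-2*sqrt(t)) enters the sum

(2*1296**s*(4*s + 3) + 12*576**s*(2*s - 1)*(4*s + 3)*uppergamma(2*s, 1/4) - 12*576**s*(2*s - 1)*(4*s + 3)*uppergamma(2*s, 1) - 3*576**s*(4*s + 3) + 12*6**(2*s)*(2*s - 1)*(4*s + 3)*uppergamma(2*s, 6) + 6*sqrt(2)*6**(2*s)*(2*s - 1))/(6*144**s*(2*s - 1)*(4*s + 3))
  Re(s) > -3/4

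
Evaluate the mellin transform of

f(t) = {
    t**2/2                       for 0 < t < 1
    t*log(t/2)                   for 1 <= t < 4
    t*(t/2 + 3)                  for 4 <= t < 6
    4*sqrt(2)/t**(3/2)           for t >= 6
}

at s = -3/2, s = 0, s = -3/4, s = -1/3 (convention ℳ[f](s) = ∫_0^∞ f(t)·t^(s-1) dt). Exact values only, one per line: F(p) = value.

F(-3/2) = -3*log(2) + sqrt(2)/162 + 4
F(0) = 4*sqrt(3)/27 + 5*log(2) + 33/4
F(-3/4) = -148*sqrt(2)/5 + 4*2**(1/4)*3**(3/4)/243 + log(2**(4 + 4*sqrt(2))) + 82/5 + 72*6**(1/4)/5
F(-1/3) = -159*2**(1/3)/10 + 2*2**(2/3)*3**(1/6)/33 + 3*log(2)/2 + 51/20 + 3*2**(1/3)*log(2) + 63*6**(2/3)/10

undo the shared t-power: t/2 on [0, 1); log(t/2) on [1, 4); t/2 + 3 on [4, 6); …
strip the common scale on t: t on [0, 1/2); log(t) on [1/2, 2); t + 3 on [2, 3); …
treat the 4 regions marked off by 1, 4, 6 separately and sum
on [0, 1) integrate f = t**2/2 against the kernel
for t in [1, 4): the term is ∫ t*log(t/2)·t^(s-1)
∫ t*(t/2 + 3)·t^(s-1) over [4, 6)
between 6 and ∞ the integrand is 4*sqrt(2)/t**(3/2)·t^(s-1)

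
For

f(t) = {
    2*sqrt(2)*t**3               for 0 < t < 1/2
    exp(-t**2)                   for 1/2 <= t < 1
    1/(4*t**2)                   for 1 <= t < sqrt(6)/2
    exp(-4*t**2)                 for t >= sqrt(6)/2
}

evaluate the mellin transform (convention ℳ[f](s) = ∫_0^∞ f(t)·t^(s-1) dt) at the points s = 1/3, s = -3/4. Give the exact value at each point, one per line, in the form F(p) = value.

the power substitution comes off first: 2*sqrt(2)*t**(3/2) on [0, 1/4); exp(-t) on [1/4, 1); 1/(4*t) on [1, 3/2); …
remove the common scale on t first: t**(3/2) on [0, 1/2); exp(-t/2) on [1/2, 2); 1/(2*t) on [2, 3); …
cuts at 1/2, 1, sqrt(6)/2: linearity sums the 4 kernel integrals
on [0, 1/2): add ∫ 2*sqrt(2)*t**3·t^(s-1) dt
the [1/2, 1) slice contributes ∫ exp(-t**2)·t^(s-1) dt
between 1 and sqrt(6)/2 the integrand is 1/(4*t**2)·t^(s-1)
∫ exp(-4*t**2)·t^(s-1) over [sqrt(6)/2, ∞)

F(1/3) = -uppergamma(1/6, 1)/2 - 2**(5/6)*3**(1/6)/20 + 2**(2/3)*uppergamma(1/6, 6)/4 + 3*2**(1/6)/40 + 3/20 + uppergamma(1/6, 1/4)/2
F(-3/4) = -uppergamma(-3/8, 1)/2 - 2*2**(3/8)*3**(5/8)/99 + 2**(3/4)*uppergamma(-3/8, 6)/2 + 1/11 + 2*2**(1/4)/9 + uppergamma(-3/8, 1/4)/2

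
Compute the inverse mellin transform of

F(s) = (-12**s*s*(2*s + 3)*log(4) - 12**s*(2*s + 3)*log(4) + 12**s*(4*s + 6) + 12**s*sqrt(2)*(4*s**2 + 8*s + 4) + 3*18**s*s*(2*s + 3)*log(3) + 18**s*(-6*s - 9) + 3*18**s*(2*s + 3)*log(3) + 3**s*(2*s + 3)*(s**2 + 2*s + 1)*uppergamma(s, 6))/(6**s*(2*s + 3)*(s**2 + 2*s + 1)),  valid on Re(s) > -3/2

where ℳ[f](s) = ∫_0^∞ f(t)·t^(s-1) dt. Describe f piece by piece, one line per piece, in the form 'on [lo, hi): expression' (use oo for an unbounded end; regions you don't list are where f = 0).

treat the 3 regions marked off by 2, 3 separately and sum
segment 0 to 2 holds t**(3/2); add its integral
∫ over [2, 3) of t*log(t)·t^(s-1) joins the sum
segment 3 to ∞ holds exp(-2*t); add its integral

on [0, 2): t**(3/2)
on [2, 3): t*log(t)
on [3, oo): exp(-2*t)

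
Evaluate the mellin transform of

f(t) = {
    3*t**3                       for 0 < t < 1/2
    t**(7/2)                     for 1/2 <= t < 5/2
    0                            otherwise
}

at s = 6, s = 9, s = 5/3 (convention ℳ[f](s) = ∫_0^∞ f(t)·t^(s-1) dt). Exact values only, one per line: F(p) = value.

F(6) = -sqrt(2)/9728 + 1/1536 + 1953125*sqrt(10)/9728
F(9) = -sqrt(2)/102400 + 1/16384 + 9765625*sqrt(10)/4096
F(5/3) = -3*2**(5/6)/992 + 9*2**(1/3)/448 + 9375*2**(5/6)*5**(1/6)/992

along the cuts 1/2, ℳ[f](s) splits into 2 integrals
∫ over [0, 1/2) of 3*t**3·t^(s-1) joins the sum
over [1/2, 5/2), the kernel integral of t**(7/2) enters the sum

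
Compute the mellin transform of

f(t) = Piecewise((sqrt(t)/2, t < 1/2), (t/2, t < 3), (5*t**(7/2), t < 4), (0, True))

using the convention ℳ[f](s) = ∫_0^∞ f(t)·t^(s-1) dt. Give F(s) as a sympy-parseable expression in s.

(5120*2**(2*s)*(s + 1)*(2*s + 1) + 2*2**(1/2 - s)*(s + 1)*(2*s + 7) + 6*3**s*(2*s + 1)*(2*s + 7) - 1080*3**(s + 1/2)*(s + 1)*(2*s + 1) - (2*s + 1)*(2*s + 7)/2**s)/(4*(s + 1)*(2*s + 1)*(2*s + 7))
  Re(s) > -1/2

along the cuts 1/2, 3, ℳ[f](s) splits into 3 integrals
the [0, 1/2) slice contributes ∫ sqrt(t)/2·t^(s-1) dt
for t in [1/2, 3): the term is ∫ t/2·t^(s-1)
∫ over [3, 4) of 5*t**(7/2)·t^(s-1) joins the sum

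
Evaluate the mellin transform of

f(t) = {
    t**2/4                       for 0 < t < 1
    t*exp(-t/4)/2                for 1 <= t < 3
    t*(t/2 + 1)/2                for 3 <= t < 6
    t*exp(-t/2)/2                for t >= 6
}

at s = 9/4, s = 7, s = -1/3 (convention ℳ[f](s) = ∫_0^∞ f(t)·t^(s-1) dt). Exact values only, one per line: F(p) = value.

F(9/4) = -32*sqrt(2)*uppergamma(13/4, 3/4) - 1971*3**(1/4)/221 + 1/17 + 4*2**(1/4)*uppergamma(13/4, 3) + 32*sqrt(2)*uppergamma(13/4, 1/4) + 24192*6**(1/4)/221
F(7) = -349623630*exp(-3/4) + 55289551/144 + 12803328*exp(-3) + 212057722*exp(-1/4)
F(-1/3) = -6*3**(2/3)/5 - 2**(1/3)*uppergamma(2/3, 3/4) + 2**(2/3)*uppergamma(2/3, 3)/2 + 3/20 + 2**(1/3)*uppergamma(2/3, 1/4) + 33*6**(2/3)/20

back out the common scale on t: t**2 on [0, 1/2); t*exp(-t/2) on [1/2, 3/2); t*(t + 1) on [3/2, 3); …
remove the shared t-power first: t on [0, 1/2); exp(-t/2) on [1/2, 3/2); t + 1 on [3/2, 3); …
the 4 pieces separated at 1, 3, 6 each add one integral
for t in [0, 1): the term is ∫ t**2/4·t^(s-1)
on [1, 3): add ∫ t*exp(-t/4)/2·t^(s-1) dt
∫ over [3, 6) of t*(t/2 + 1)/2·t^(s-1) joins the sum
[6, ∞) adds the kernel integral of t*exp(-t/2)/2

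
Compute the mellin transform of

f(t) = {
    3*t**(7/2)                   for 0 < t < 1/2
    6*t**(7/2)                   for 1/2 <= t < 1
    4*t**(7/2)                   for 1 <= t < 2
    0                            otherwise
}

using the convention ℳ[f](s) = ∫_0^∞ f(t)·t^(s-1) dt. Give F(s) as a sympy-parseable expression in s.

2*(-3*2**(-s - 7/2) + 4*2**(s + 7/2) + 2)/(2*s + 7)
  Re(s) > -7/2

integrate the 3 segments split at 1/2, 1, then add the results
∫ 3*t**(7/2)·t^(s-1) over [0, 1/2)
piece [1/2, 1): integrate 6*t**(7/2) against the kernel
for t in [1, 2): the term is ∫ 4*t**(7/2)·t^(s-1)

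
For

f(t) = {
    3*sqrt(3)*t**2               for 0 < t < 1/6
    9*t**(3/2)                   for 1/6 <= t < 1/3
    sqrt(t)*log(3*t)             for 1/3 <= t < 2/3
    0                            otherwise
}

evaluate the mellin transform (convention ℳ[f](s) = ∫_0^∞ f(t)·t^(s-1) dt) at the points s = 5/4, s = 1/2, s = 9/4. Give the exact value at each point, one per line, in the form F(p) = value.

undo the shared t-power: 3*sqrt(3)*t**(3/2) on [0, 1/6); 9*t on [1/6, 1/3); log(3*t) on [1/3, 2/3)
the common scale on t comes off first: t**(3/2) on [0, 1/2); 3*t on [1/2, 1); log(t) on [1, 2)
integrate the 3 segments split at 1/6, 1/3, then add the results
∫ over [0, 1/6) of 3*sqrt(3)*t**2·t^(s-1) joins the sum
between 1/6 and 1/3 the integrand is 9*t**(3/2)·t^(s-1)
for t in [1/3, 2/3): the term is ∫ sqrt(t)*log(3*t)·t^(s-1)

F(5/4) = 6**(1/4)*(-17765*sqrt(2) - 3822 + 32032*sqrt(2)*log(2) + 19864*2**(3/4))/252252
F(1/2) = sqrt(2)/60 + 1/24 + 2*log(2)/3
F(9/4) = 6**(1/4)*(-42915*sqrt(2) - 4114 + 38352*2**(3/4) + 119680*sqrt(2)*log(2))/2221560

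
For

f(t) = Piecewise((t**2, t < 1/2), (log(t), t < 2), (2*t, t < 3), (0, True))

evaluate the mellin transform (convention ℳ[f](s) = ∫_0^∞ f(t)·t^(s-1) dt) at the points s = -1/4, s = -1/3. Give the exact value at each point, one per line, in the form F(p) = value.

F(-1/4) = 2**(1/4)*(-224*sqrt(2) - log(2**(42*sqrt(2) + 84)) + 28*6**(3/4) + 339)/21
F(-1/3) = 3*2**(1/3)*(-50*2**(1/3) - log(2**(10*2**(1/3) + 20)) + 10*6**(2/3) + 61)/20

linearity at 1/2, 2 turns ℳ[f](s) into 3 summed integrals
∫ over [0, 1/2) of t**2·t^(s-1) joins the sum
∫ over [1/2, 2) of log(t)·t^(s-1) joins the sum
∫ 2*t·t^(s-1) over [2, 3)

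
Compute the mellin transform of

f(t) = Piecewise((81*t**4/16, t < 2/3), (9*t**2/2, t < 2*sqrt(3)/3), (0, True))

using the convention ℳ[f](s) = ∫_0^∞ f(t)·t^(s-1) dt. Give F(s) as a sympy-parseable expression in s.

(2/3)**s*(6*3**(s/2)*(s + 4) - s - 6)/((s + 2)*(s + 4))
  Re(s) > -4

remove the common scale on t first: t**4 on [0, 1); 2*t**2 on [1, sqrt(3))
undo the power substitution: t**2 on [0, 1); 2*t on [1, 3)
undo the shared t-power: t**(3/2) on [0, 1); 2*sqrt(t) on [1, 3)
summing 2 kernel integrals split by 2/3 yields ℳ[f](s)
piece [0, 2/3): integrate 81*t**4/16 against the kernel
∫ over [2/3, 2*sqrt(3)/3) of 9*t**2/2·t^(s-1) joins the sum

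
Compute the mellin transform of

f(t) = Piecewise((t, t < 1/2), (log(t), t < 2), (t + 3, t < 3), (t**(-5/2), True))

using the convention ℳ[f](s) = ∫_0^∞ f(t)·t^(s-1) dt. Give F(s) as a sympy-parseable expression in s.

linearity at 1/2, 2, 3 turns ℳ[f](s) into 4 summed integrals
piece [0, 1/2): integrate t against the kernel
on [1/2, 2) integrate f = log(t) against the kernel
for t in [2, 3): the term is ∫ (t + 3)·t^(s-1)
segment [3, ∞) carries t**(-5/2); integrate it

(-270*2**(2*s)*s**2*(2*s - 5) + 54*2**(2*s)*s*(s + 1)*(2*s - 5)*log(2) - 162*2**(2*s)*s*(2*s - 5) - 54*2**(2*s)*(s + 1)*(2*s - 5) - 4*sqrt(3)*6**s*s**2*(s + 1) + 324*6**s*s**2*(2*s - 5) + 162*6**s*s*(2*s - 5) + 27*s**2*(2*s - 5) + 54*s*(s + 1)*(2*s - 5)*log(2) + (2*s - 5)*(54*s + 54))/(54*2**s*s**2*(s + 1)*(2*s - 5))
  -1 < Re(s) < 5/2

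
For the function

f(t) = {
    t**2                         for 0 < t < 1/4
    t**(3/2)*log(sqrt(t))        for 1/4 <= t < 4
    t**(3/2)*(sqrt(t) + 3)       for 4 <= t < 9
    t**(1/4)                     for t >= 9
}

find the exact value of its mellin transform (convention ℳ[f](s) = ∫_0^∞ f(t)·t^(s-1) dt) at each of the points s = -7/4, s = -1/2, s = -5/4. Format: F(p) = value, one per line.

F(-7/4) = sqrt(2)*(-486*log(2) + sqrt(2) + 648)/81
F(-1/2) = 4*sqrt(3)/3 + 17*log(2)/4 + 207/8
F(-5/4) = sqrt(2)*(-330 + sqrt(2) + 108*log(2) + 144*sqrt(6))/18

strip the power substitution: t**4 on [0, 1/2); t**3*log(t) on [1/2, 2); t**3*(t + 3) on [2, 3); …
back out the shared t-power: t**2 on [0, 1/2); t*log(t) on [1/2, 2); t*(t + 3) on [2, 3); …
peel off the shared t-power: t on [0, 1/2); log(t) on [1/2, 2); t + 3 on [2, 3); …
the 4 pieces separated at 1/4, 4, 9 each add one integral
∫ over [0, 1/4) of t**2·t^(s-1) joins the sum
segment 1/4 to 4 holds t**(3/2)*log(sqrt(t)); add its integral
∫ over [4, 9) of t**(3/2)*(sqrt(t) + 3)·t^(s-1) joins the sum
piece [9, ∞): integrate t**(1/4) against the kernel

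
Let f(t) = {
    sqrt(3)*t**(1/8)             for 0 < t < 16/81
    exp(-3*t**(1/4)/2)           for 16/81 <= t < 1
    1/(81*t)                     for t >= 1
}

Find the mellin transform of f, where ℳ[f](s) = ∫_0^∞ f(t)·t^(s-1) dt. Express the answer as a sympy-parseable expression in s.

(324*2**(4*s)*(s - 1)*(8*s + 1)*uppergamma(4*s, 1) - 324*2**(4*s)*(s - 1)*(8*s + 1)*uppergamma(4*s, 3/2) + 648*2**(4*s + 1/2)*(s - 1) - 81**s*(8*s + 1))/(81*81**s*(s - 1)*(8*s + 1))
  -1/8 < Re(s) < 1

strip the power substitution: sqrt(3)*t**(1/4) on [0, 4/9); exp(-3*sqrt(t)/2) on [4/9, 1); 1/(81*t**2) on [1, ∞)
invert the power substitution to get sqrt(3)*sqrt(t) on [0, 2/3); exp(-3*t/2) on [2/3, 1); 1/(81*t**4) on [1, ∞)
back out the common scale on t: sqrt(t) on [0, 2); exp(-t/2) on [2, 3); t**(-4) on [3, ∞)
split f at 16/81, 1: ℳ[f](s) collects 3 kernel integrals
[0, 16/81) adds the kernel integral of sqrt(3)*t**(1/8)
the [16/81, 1) slice contributes ∫ exp(-3*t**(1/4)/2)·t^(s-1) dt
between 1 and ∞ the integrand is 1/(81*t)·t^(s-1)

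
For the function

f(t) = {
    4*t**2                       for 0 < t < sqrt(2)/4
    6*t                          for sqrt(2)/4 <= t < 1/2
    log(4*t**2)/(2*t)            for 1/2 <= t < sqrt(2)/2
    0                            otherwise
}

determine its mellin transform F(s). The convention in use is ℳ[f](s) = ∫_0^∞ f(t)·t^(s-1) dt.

2**(-3*s/2 - 3/2)*(2**s*(s - 1)*(s + 1)*(s + 2)*log(4) + 3*2**(s/2 + 3/2)*(s - 1)**2*(s + 2) + 2**(s/2 + 5/2)*(s + 1)*(s + 2) - 2**(s + 2)*(s + 1)*(s + 2) + 6*(-s - 2)*(s - 1)**2 + sqrt(2)*(s - 1)**2*(s + 1))/((s - 1)**2*(s + 1)*(s + 2))
  Re(s) > -2

the common scale on t comes off first: t**2 on [0, sqrt(2)/2); 3*t on [sqrt(2)/2, 1); log(t**2)/t on [1, sqrt(2))
the shared t-power comes off first: t**3 on [0, sqrt(2)/2); 3*t**2 on [sqrt(2)/2, 1); log(t**2) on [1, sqrt(2))
peel off the power substitution: t**(3/2) on [0, 1/2); 3*t on [1/2, 1); log(t) on [1, 2)
breakpoints sqrt(2)/4, 1/2: one integral from each of the 3 segments
∫ over [0, sqrt(2)/4) of 4*t**2·t^(s-1) joins the sum
on [sqrt(2)/4, 1/2) integrate f = 6*t against the kernel
the [1/2, sqrt(2)/2) slice contributes ∫ log(4*t**2)/(2*t)·t^(s-1) dt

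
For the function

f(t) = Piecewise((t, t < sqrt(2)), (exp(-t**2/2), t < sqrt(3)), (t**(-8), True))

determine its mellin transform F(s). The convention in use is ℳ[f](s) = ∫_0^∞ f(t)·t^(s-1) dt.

(81*2**(s/2)*(s - 8)*(s + 1)*uppergamma(s/2, 1) - 81*2**(s/2)*(s - 8)*(s + 1)*uppergamma(s/2, 3/2) + 162*2**(s/2 + 1/2)*(s - 8) - 2*3**(s/2)*(s + 1))/(162*(s - 8)*(s + 1))
  -1 < Re(s) < 8

invert the power substitution to get sqrt(t) on [0, 2); exp(-t/2) on [2, 3); t**(-4) on [3, ∞)
slice at sqrt(2), sqrt(3), transform all 3 pieces, and sum them
for t in [0, sqrt(2)): the term is ∫ t·t^(s-1)
segment [sqrt(2), sqrt(3)) carries exp(-t**2/2); integrate it
∫ t**(-8)·t^(s-1) over [sqrt(3), ∞)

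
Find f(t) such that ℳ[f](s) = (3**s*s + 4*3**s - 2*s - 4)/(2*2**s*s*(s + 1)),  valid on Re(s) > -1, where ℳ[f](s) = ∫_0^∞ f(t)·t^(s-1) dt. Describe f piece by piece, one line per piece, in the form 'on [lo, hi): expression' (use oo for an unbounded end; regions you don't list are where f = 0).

summing 2 kernel integrals split by 1/2 yields ℳ[f](s)
piece [0, 1/2): integrate t against the kernel
for t in [1/2, 3/2): the term is ∫ (2 - t)·t^(s-1)

on [0, 1/2): t
on [1/2, 3/2): 2 - t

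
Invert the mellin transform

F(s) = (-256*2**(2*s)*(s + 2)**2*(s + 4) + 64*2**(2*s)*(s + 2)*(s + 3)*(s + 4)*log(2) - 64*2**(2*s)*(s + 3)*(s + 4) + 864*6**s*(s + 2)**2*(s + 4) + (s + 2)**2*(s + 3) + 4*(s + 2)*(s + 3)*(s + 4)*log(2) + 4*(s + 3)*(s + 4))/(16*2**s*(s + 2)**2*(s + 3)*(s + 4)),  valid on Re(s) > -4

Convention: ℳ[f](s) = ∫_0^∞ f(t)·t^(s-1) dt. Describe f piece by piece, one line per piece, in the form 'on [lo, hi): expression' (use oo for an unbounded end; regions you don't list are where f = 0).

on [0, 1/2): t**4
on [1/2, 2): t**2*log(t)
on [2, 3): 2*t**3

back out the shared t-power: t**2 on [0, 1/2); log(t) on [1/2, 2); 2*t on [2, 3)
summing 3 kernel integrals split by 1/2, 2 yields ℳ[f](s)
for t in [0, 1/2): the term is ∫ t**4·t^(s-1)
between 1/2 and 2 the integrand is t**2*log(t)·t^(s-1)
over [2, 3), the kernel integral of 2*t**3 enters the sum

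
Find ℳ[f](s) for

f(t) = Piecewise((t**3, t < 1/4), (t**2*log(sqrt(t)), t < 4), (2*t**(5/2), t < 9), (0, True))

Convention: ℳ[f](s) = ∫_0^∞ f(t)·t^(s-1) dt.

undo the shared t-power: t on [0, 1/4); log(sqrt(t)) on [1/4, 4); 2*sqrt(t) on [4, 9)
back out the power substitution: t**2 on [0, 1/2); log(t) on [1/2, 2); 2*t on [2, 3)
treat the 3 regions marked off by 1/4, 4 separately and sum
on [0, 1/4): add ∫ t**3·t^(s-1) dt
∫ over [1/4, 4) of t**2*log(sqrt(t))·t^(s-1) joins the sum
[4, 9) adds the kernel integral of 2*t**(5/2)

2**(-2*s - 4)*(-64*2**(4*s + 8)*(s + 2)**2*(2*s + 6) + 8*2**(4*s + 8)*(s + 2)*(2*s + 5)*(2*s + 6)*log(2) - 4*2**(4*s + 8)*(2*s + 5)*(2*s + 6) + 96*6**(2*s + 4)*(s + 2)**2*(2*s + 6) + 4*(s + 2)**2*(2*s + 5) + 8*(s + 2)*(2*s + 5)*(2*s + 6)*log(2) + (2*s + 6)*(8*s + 20))/(8*(s + 2)**2*(2*s + 5)*(2*s + 6))
  Re(s) > -3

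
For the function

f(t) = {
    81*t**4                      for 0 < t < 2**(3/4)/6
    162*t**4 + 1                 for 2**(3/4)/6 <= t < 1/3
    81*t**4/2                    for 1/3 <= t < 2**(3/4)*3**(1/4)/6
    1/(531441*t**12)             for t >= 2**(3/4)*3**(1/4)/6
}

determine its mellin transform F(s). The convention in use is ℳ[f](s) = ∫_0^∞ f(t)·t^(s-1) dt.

undo the common scale on t: t**4 on [0, 2**(3/4)/2); 2*t**4 + 1 on [2**(3/4)/2, 1); t**4/2 on [1, 2**(3/4)*3**(1/4)/2); …
remove the power substitution first: t**2 on [0, sqrt(2)/2); 2*t**2 + 1 on [sqrt(2)/2, 1); t**2/2 on [1, sqrt(6)/2); …
undo the power substitution: t on [0, 1/2); 2*t + 1 on [1/2, 1); t/2 on [1, 3/2); …
the 4 pieces separated at 2**(3/4)/6, 1/3, 2**(3/4)*3**(1/4)/6 each add one integral
the [0, 2**(3/4)/6) slice contributes ∫ 81*t**4·t^(s-1) dt
the [2**(3/4)/6, 1/3) slice contributes ∫ (162*t**4 + 1)·t^(s-1) dt
piece [1/3, 2**(3/4)*3**(1/4)/6): integrate 81*t**4/2 against the kernel
for t in [2**(3/4)*3**(1/4)/6, ∞): the term is ∫ 1/(531441*t**12)·t^(s-1)

(2**(3/4)/2)**s*(270*2**(s/4)*s*(s - 12) + 432*2**(s/4)*(s - 12) + 81*3**(s/4)*s*(s - 12) - 32*3**(s/4)*s*(s + 4) - 162*s*(s - 12) - 432*s + 5184)/(108*3**s*s*(s - 12)*(s + 4))
  -4 < Re(s) < 12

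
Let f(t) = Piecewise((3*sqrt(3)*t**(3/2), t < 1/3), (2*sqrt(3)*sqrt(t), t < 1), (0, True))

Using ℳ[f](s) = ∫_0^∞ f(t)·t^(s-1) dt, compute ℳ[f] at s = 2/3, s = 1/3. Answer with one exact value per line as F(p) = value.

F(2/3) = -38*3**(1/3)/91 + 12*sqrt(3)/7
F(1/3) = -34*3**(2/3)/55 + 12*sqrt(3)/5

back out the common scale on t: t**(3/2) on [0, 1); 2*sqrt(t) on [1, 3)
along the cuts 1/3, ℳ[f](s) splits into 2 integrals
segment [0, 1/3) carries 3*sqrt(3)*t**(3/2); integrate it
over [1/3, 1), the kernel integral of 2*sqrt(3)*sqrt(t) enters the sum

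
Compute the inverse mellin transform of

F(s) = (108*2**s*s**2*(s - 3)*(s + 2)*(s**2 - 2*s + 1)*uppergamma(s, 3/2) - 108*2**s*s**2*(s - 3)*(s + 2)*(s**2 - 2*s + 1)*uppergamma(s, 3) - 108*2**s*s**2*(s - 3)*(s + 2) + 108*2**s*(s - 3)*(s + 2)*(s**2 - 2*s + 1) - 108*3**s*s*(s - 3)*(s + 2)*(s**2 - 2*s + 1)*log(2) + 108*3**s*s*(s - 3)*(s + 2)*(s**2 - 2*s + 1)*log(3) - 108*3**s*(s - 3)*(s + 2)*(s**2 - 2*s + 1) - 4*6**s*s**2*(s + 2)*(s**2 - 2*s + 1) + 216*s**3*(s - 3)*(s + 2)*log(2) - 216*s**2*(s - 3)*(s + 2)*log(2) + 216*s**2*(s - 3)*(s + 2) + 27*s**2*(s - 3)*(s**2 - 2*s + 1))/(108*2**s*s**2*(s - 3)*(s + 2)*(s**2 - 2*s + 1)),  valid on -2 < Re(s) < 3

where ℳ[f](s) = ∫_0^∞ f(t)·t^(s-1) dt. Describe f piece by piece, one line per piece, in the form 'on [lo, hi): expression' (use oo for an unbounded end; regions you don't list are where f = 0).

treat the 5 regions marked off by 1/2, 1, 3/2, 3 separately and sum
over [0, 1/2), the kernel integral of t**2 enters the sum
over [1/2, 1), the kernel integral of log(t)/t enters the sum
segment [1, 3/2) carries log(t); integrate it
over [3/2, 3), the kernel integral of exp(-t) enters the sum
for t in [3, ∞): the term is ∫ t**(-3)·t^(s-1)

on [0, 1/2): t**2
on [1/2, 1): log(t)/t
on [1, 3/2): log(t)
on [3/2, 3): exp(-t)
on [3, oo): t**(-3)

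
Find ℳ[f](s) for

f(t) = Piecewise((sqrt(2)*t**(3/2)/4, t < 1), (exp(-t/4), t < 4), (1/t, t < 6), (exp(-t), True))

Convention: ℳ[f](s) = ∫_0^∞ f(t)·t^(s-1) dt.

2**s*(12*24**s*(s - 1)*(2*s + 3)*uppergamma(s, 1/4) - 12*24**s*(s - 1)*(2*s + 3)*uppergamma(s, 1) - 3*24**s*(2*s + 3) + 2*36**s*(2*s + 3) + 12*6**s*(s - 1)*(2*s + 3)*uppergamma(s, 6) + 6*sqrt(2)*6**s*(s - 1))/(12*12**s*(s - 1)*(2*s + 3))
  Re(s) > -3/2

undo the common scale on t: t**(3/2) on [0, 1/2); exp(-t/2) on [1/2, 2); 1/(2*t) on [2, 3); …
cuts at 1, 4, 6: linearity sums the 4 kernel integrals
over [0, 1), the kernel integral of sqrt(2)*t**(3/2)/4 enters the sum
between 1 and 4 the integrand is exp(-t/4)·t^(s-1)
segment 4 to 6 holds 1/t; add its integral
piece [6, ∞): integrate exp(-t) against the kernel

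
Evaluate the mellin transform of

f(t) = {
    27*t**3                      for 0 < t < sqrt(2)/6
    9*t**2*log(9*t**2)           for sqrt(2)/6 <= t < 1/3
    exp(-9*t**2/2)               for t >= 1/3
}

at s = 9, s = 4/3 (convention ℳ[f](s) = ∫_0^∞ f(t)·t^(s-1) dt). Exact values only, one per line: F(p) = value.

strip the common scale on t: t**3 on [0, sqrt(2)/2); t**2*log(t**2) on [sqrt(2)/2, 1); exp(-t**2/2) on [1, ∞)
peel off the power substitution: t**(3/2) on [0, 1/2); t*log(t) on [1/2, 1); exp(-t/2) on [1, ∞)
treat the 3 regions marked off by sqrt(2)/6, 1/3 separately and sum
[0, sqrt(2)/6) adds the kernel integral of 27*t**3
[sqrt(2)/6, 1/3) adds the kernel integral of 9*t**2*log(9*t**2)
for t in [1/3, ∞): the term is ∫ exp(-9*t**2/2)·t^(s-1)

F(9) = sqrt(2)*((-1415*sqrt(2) + 48 + 264*log(2) + 9757440*sqrt(pi)*erfc(sqrt(2)/2))*exp(1/2) + 13753344*sqrt(2))*exp(-1/2)/3658203648
F(4/3) = 2**(1/3)*3**(2/3)*(-234*2**(2/3) + 75*sqrt(2) + 117 + 195*log(2) + 1300*2**(1/3)*uppergamma(2/3, 1/2))/23400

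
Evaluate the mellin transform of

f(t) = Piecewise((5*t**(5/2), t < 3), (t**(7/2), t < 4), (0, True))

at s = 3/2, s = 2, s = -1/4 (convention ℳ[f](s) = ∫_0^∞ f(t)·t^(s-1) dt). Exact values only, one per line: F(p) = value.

treat the 2 regions marked off by 3 separately and sum
∫ 5*t**(5/2)·t^(s-1) over [0, 3)
∫ over [3, 4) of t**(7/2)·t^(s-1) joins the sum

F(3/2) = 5149/20
F(2) = 504*sqrt(3)/11 + 4096/11
F(-1/4) = 152*3**(1/4)/13 + 256*sqrt(2)/13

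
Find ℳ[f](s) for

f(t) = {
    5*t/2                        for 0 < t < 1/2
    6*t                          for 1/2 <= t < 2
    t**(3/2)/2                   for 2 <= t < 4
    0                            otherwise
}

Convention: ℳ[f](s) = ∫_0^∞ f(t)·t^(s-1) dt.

slice at 1/2, 2, transform all 3 pieces, and sum them
piece [0, 1/2): integrate 5*t/2 against the kernel
for t in [1/2, 2): the term is ∫ 6*t·t^(s-1)
∫ t**(3/2)/2·t^(s-1) over [2, 4)

(32*2**(2*s)*(s + 1) + 48*2**s*(2*s + 3) - 8*2**(s + 1/2)*(s + 1) - 7*(2*s + 3)/2**s)/(4*(s + 1)*(2*s + 3))
  Re(s) > -1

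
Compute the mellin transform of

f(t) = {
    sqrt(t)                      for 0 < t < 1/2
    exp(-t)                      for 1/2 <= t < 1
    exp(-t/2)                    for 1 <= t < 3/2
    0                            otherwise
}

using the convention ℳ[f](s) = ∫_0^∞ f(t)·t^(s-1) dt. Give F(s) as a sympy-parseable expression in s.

slice at 1/2, 1, transform all 3 pieces, and sum them
∫ over [0, 1/2) of sqrt(t)·t^(s-1) joins the sum
for t in [1/2, 1): the term is ∫ exp(-t)·t^(s-1)
over [1, 3/2), the kernel integral of exp(-t/2) enters the sum

(2**s*(2*s + 1)*uppergamma(s, 1/2) - 2**s*(2*s + 1)*uppergamma(s, 1) + 4**s*(2*s + 1)*uppergamma(s, 1/2) - 4**s*(2*s + 1)*uppergamma(s, 3/4) + sqrt(2))/(2**s*(2*s + 1))
  Re(s) > -1/2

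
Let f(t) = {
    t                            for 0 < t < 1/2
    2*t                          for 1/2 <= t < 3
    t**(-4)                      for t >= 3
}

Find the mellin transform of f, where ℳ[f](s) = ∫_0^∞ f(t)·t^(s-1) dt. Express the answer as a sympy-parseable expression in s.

summing 3 kernel integrals split by 1/2, 3 yields ℳ[f](s)
for t in [0, 1/2): the term is ∫ t·t^(s-1)
segment [1/2, 3) carries 2*t; integrate it
between 3 and ∞ the integrand is t**(-4)·t^(s-1)

(970*6**s*s - 3890*6**s - 81*s + 324)/(162*2**s*(s**2 - 3*s - 4))
  -1 < Re(s) < 4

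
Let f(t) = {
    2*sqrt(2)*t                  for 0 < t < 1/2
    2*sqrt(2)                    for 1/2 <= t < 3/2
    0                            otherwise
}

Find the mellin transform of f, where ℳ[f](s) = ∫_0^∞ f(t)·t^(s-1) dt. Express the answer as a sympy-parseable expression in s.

undo the shared t-power: 2*sqrt(2)*t**2 on [0, 1/2); 2*sqrt(2)*t on [1/2, 3/2)
reversing the shared t-power: 2*sqrt(2)*t**(3/2) on [0, 1/2); 2*sqrt(2)*sqrt(t) on [1/2, 3/2)
undo the common scale on t: t**(3/2) on [0, 1); 2*sqrt(t) on [1, 3)
linearity at 1/2 turns ℳ[f](s) into 2 summed integrals
between 0 and 1/2 the integrand is 2*sqrt(2)*t·t^(s-1)
on [1/2, 3/2) integrate f = 2*sqrt(2) against the kernel

2**(1/2 - s)*(3**s*(2*s + 2) - s - 2)/(s*(s + 1))
  Re(s) > -1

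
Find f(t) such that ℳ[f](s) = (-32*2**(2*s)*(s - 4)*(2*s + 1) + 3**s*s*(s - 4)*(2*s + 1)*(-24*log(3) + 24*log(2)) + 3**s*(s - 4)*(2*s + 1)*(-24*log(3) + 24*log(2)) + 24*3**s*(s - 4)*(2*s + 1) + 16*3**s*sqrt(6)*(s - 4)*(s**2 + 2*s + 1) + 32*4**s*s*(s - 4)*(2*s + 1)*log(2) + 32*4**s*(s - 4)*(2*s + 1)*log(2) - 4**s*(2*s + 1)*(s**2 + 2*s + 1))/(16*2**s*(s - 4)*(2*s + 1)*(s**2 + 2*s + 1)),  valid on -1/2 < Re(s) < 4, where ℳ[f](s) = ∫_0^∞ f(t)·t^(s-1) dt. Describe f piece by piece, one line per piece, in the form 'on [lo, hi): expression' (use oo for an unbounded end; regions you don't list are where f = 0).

slice at 3/2, 2, transform all 3 pieces, and sum them
on [0, 3/2) integrate f = sqrt(t) against the kernel
over [3/2, 2), the kernel integral of t*log(t) enters the sum
segment [2, ∞) carries t**(-4); integrate it

on [0, 3/2): sqrt(t)
on [3/2, 2): t*log(t)
on [2, oo): t**(-4)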